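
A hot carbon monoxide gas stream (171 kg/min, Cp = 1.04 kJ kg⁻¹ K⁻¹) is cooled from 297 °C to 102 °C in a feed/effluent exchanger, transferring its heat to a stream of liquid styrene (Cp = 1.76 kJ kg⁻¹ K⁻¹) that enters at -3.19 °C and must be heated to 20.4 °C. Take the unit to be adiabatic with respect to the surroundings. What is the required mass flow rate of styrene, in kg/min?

ṁ_c = 835 kg/min

Heat released by hot stream: Q = 171 × 1.04 × (297 − 102) = 34679 kJ/min
Energy balance on cold side (adiabatic exchanger): Q = ṁ_c·Cp_c·(T_c,out − T_c,in)
ṁ_c = 34679 / [1.76 × (20.4 − -3.19)] = 835.26 kg/min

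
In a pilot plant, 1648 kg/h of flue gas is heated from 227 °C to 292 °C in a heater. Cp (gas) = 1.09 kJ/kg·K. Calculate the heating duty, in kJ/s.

Q = ṁ·Cp·ΔT = 1648 × 1.09 × (292 − 227) = 116760 kJ/h
Converting: 116760 / 3600 s = 32.434 kW

Q = 32.4 kJ/s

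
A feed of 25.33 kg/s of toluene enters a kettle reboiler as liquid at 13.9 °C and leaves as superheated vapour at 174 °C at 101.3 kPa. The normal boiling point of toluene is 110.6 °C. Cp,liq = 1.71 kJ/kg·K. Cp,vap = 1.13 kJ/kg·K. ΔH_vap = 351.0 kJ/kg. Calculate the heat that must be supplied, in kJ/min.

liquid 13.9→110.6 °C: 165.36 kJ/kg
vaporisation at 110.6 °C: 351 kJ/kg
vapour 110.6→174 °C: 71.642 kJ/kg
Δh = 165.36 + 351 + 71.642 = 588 kJ/kg
Q = ṁ·Δh = 25.33 kg/s × 588 kJ/kg = 14894 kJ/s
|Q| = 14894 kW = 893640 kJ/min

Q = 894000 kJ/min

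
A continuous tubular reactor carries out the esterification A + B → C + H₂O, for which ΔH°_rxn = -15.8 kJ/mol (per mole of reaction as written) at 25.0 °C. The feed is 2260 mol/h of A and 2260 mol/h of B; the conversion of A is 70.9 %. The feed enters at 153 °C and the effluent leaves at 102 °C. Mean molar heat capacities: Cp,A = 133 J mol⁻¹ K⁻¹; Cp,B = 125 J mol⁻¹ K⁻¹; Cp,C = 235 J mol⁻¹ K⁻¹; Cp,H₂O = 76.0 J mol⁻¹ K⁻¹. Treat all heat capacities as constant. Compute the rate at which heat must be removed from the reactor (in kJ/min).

Q_out = 809 kJ/min

Extent of reaction ξ = 0.709 × 2260 = 1602.3 mol/h
Reaction term: ξ·ΔH°_rxn = 1602.3 × -15.8 = -25317 kJ/h
Sensible, feed 153→25 °C: -74634 kJ/h
Outlet flows (mol/h): A 657.66, B 657.66, C 1602.3, H₂O 1602.3
Sensible, products 25→102 °C: 51436 kJ/h
Q = ΔH = -48515 kJ/h = -13.476 kW
Heat removed = 808.58 kJ/min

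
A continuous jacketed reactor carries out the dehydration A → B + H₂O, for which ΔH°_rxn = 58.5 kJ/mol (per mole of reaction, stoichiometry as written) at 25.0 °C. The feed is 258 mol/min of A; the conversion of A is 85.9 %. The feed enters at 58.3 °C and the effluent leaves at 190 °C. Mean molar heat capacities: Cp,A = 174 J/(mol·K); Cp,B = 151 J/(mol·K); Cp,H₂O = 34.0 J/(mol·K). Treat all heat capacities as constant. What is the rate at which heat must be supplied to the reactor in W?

Extent of reaction ξ = 0.859 × 258 = 221.62 mol/min
Reaction term: ξ·ΔH°_rxn = 221.62 × 58.5 = 12965 kJ/min
Sensible, feed 58.3→25 °C: -1494.9 kJ/min
Outlet flows (mol/min): A 36.378, B 221.62, H₂O 221.62
Sensible, products 25→190 °C: 7809.4 kJ/min
Q = ΔH = 19279 kJ/min = 321.32 kW
Heat supplied = 321320 W

Q_in = 321000 W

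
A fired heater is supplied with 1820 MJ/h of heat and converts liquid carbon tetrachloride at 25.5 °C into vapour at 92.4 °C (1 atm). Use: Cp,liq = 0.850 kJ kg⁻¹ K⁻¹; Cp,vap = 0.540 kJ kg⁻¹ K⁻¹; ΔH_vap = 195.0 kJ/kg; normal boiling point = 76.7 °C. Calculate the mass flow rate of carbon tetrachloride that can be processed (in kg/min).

ṁ = 123 kg/min

Δh = 0.850×(76.7−25.5) + 195.0 + 0.540×(92.4−76.7) = 247 kJ/kg
Q = 1820 MJ/h = 505.56 kJ/s = 30333 kJ/min
ṁ = Q/Δh = 30333 / 247 = 122.81 kg/min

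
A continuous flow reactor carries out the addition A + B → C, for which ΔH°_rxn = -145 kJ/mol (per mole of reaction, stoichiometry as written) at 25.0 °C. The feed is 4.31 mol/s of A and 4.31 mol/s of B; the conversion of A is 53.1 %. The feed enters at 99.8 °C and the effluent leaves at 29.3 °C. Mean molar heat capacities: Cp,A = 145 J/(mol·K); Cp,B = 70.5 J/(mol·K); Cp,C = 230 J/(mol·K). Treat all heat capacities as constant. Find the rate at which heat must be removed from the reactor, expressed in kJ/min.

Q_out = 23800 kJ/min

Extent of reaction ξ = 0.531 × 4.31 = 2.2886 mol/s
Reaction term: ξ·ΔH°_rxn = 2.2886 × -145 = -331.85 kJ/s
Sensible, feed 99.8→25 °C: -69.475 kJ/s
Outlet flows (mol/s): A 2.0214, B 2.0214, C 2.2886
Sensible, products 25→29.3 °C: 4.1366 kJ/s
Q = ΔH = -397.19 kJ/s = -397.19 kW
Heat removed = 23831 kJ/min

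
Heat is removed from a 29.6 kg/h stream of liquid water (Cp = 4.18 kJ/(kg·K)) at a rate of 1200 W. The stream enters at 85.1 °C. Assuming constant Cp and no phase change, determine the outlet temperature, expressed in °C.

Q = 1200 W = 4320 kJ/h
ΔT = Q/(ṁ·Cp) = 4320/(29.6×4.18) = 34.915 K
T_out = 85.1 − 34.915 = 50.185 °C

T_out = 50.2 °C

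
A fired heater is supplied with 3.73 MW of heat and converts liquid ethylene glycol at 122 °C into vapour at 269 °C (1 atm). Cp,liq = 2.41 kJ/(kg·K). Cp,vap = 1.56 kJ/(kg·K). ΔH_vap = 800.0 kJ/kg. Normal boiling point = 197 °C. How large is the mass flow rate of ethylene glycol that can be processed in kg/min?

Δh = 2.41×(197−122) + 800.0 + 1.56×(269−197) = 1093.1 kJ/kg
Q = 3.73 MW = 3730 kJ/s = 223800 kJ/min
ṁ = Q/Δh = 223800 / 1093.1 = 204.74 kg/min

ṁ = 205 kg/min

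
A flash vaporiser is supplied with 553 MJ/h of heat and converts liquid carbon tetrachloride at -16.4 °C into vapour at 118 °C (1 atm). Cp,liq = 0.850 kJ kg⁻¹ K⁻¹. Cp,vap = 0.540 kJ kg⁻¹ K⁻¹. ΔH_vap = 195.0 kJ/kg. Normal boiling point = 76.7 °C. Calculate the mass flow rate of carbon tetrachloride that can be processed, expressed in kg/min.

ṁ = 31.1 kg/min

Δh = 0.850×(76.7−-16.4) + 195.0 + 0.540×(118−76.7) = 296.44 kJ/kg
Q = 553 MJ/h = 153.61 kJ/s = 9216.7 kJ/min
ṁ = Q/Δh = 9216.7 / 296.44 = 31.091 kg/min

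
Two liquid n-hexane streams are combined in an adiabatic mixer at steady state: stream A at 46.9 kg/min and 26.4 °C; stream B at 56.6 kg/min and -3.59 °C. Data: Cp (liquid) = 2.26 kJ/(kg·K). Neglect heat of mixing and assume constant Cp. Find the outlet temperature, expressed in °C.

T_out = 10.0 °C

No heat crosses the boundary, so H_out = H_in.
T_out = Σ ṁᵢCp,ᵢTᵢ / Σ ṁᵢCp,ᵢ
      = 2339 / 233.91 = 9.9997 °C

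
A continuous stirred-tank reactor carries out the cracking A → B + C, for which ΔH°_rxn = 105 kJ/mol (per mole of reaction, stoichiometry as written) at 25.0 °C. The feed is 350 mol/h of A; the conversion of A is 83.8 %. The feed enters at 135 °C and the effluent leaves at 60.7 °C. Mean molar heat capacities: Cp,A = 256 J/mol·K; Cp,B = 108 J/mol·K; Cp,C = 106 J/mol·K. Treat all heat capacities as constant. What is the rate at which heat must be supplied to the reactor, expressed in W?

Q_in = 6580 W

Extent of reaction ξ = 0.838 × 350 = 293.3 mol/h
Reaction term: ξ·ΔH°_rxn = 293.3 × 105 = 30796 kJ/h
Sensible, feed 135→25 °C: -9856 kJ/h
Outlet flows (mol/h): A 56.7, B 293.3, C 293.3
Sensible, products 25→60.7 °C: 2758.9 kJ/h
Q = ΔH = 23699 kJ/h = 6.5832 kW
Heat supplied = 6583.2 W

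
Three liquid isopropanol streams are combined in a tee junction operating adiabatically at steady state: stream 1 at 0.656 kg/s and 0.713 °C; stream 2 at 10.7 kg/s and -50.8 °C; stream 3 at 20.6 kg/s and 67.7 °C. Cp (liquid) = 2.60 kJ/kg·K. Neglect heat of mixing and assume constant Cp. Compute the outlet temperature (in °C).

T_out = 26.6 °C

Adiabatic, steady state ⇒ Σ ṁᵢCp,ᵢ(T_out − Tᵢ) = 0
T_out = Σ ṁᵢCp,ᵢTᵢ / Σ ṁᵢCp,ᵢ
      = 2214 / 83.086 = 26.647 °C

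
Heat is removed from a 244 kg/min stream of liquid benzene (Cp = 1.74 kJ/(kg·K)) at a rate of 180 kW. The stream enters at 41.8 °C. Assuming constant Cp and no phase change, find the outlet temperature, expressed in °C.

T_out = 16.4 °C

Q = 180 kW = 10800 kJ/min
ΔT = Q/(ṁ·Cp) = 10800/(244×1.74) = 25.438 K
T_out = 41.8 − 25.438 = 16.362 °C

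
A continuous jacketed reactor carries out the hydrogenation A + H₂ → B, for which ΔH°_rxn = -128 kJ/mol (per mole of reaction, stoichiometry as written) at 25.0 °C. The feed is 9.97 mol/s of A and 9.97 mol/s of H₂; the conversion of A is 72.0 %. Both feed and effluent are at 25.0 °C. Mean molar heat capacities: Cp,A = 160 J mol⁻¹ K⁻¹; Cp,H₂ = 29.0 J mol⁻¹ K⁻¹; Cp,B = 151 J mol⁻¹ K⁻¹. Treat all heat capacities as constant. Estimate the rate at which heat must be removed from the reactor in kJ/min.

Extent of reaction ξ = 0.720 × 9.97 = 7.1784 mol/s
Reaction term: ξ·ΔH°_rxn = 7.1784 × -128 = -918.84 kJ/s
Q = ΔH = -918.84 kJ/s = -918.84 kW
Heat removed = 55130 kJ/min

Q_out = 55100 kJ/min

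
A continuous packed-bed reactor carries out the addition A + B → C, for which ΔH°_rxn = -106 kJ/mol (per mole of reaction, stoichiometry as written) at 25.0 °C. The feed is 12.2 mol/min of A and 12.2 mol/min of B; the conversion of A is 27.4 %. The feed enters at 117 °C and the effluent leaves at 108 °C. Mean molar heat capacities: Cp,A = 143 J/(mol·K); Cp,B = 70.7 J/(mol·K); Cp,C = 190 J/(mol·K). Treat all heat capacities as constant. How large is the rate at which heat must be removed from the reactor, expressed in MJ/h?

Extent of reaction ξ = 0.274 × 12.2 = 3.3428 mol/min
Reaction term: ξ·ΔH°_rxn = 3.3428 × -106 = -354.34 kJ/min
Sensible, feed 117→25 °C: -239.86 kJ/min
Outlet flows (mol/min): A 8.8572, B 8.8572, C 3.3428
Sensible, products 25→108 °C: 209.82 kJ/min
Q = ΔH = -384.38 kJ/min = -6.4063 kW
Heat removed = 23.063 MJ/h

Q_out = 23.1 MJ/h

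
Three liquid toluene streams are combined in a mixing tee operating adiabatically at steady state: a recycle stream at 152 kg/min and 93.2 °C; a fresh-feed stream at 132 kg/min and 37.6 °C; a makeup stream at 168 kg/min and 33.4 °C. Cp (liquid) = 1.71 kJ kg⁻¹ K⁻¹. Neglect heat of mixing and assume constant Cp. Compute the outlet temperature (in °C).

T_out = 54.7 °C

Energy balance with Q = 0: Σ ṁᵢCp,ᵢ(T_out − Tᵢ) = 0
Σ ṁᵢCp,ᵢTᵢ = 152×1.71×93.2 + 132×1.71×37.6 + 168×1.71×33.4 = 42307
Σ ṁᵢCp,ᵢ = 152×1.71 + 132×1.71 + 168×1.71 = 772.92
T_out = 42307 / 772.92 = 54.736 °C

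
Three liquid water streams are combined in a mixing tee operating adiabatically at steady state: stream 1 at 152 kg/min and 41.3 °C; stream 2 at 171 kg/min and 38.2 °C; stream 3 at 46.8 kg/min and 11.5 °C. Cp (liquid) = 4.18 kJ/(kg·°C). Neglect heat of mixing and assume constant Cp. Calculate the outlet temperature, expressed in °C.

T_out = 36.1 °C

Energy balance with Q = 0: Σ ṁᵢCp,ᵢ(T_out − Tᵢ) = 0
Σ ṁᵢCp,ᵢTᵢ = 152×4.18×41.3 + 171×4.18×38.2 + 46.8×4.18×11.5 = 55795
Σ ṁᵢCp,ᵢ = 152×4.18 + 171×4.18 + 46.8×4.18 = 1545.8
T_out = 55795 / 1545.8 = 36.095 °C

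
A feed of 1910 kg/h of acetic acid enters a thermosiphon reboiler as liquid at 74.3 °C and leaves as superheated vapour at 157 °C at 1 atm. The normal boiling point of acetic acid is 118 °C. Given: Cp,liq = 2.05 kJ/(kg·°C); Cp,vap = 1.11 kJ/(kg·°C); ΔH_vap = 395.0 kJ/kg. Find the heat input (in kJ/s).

Q = 280 kJ/s

liquid 74.3→118 °C: 89.585 kJ/kg
vaporisation at 118 °C: 395 kJ/kg
vapour 118→157 °C: 43.29 kJ/kg
Δh = 89.585 + 395 + 43.29 = 527.88 kJ/kg
Q = ṁ·Δh = 1910 kg/h × 527.88 kJ/kg = 1.0082e+06 kJ/h
|Q| = 280.07 kW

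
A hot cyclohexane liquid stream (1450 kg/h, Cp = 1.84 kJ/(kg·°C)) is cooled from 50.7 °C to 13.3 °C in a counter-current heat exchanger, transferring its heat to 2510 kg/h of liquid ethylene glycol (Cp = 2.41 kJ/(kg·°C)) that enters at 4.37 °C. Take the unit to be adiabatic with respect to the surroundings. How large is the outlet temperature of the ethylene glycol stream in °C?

Heat released by hot stream: Q = 1450 × 1.84 × (50.7 − 13.3) = 99783 kJ/h
Energy balance on cold side (adiabatic exchanger): Q = ṁ_c·Cp_c·(T_c,out − T_c,in)
T_c,out = 4.37 + 99783/(2510 × 2.41) = 20.866 °C

T_c,out = 20.9 °C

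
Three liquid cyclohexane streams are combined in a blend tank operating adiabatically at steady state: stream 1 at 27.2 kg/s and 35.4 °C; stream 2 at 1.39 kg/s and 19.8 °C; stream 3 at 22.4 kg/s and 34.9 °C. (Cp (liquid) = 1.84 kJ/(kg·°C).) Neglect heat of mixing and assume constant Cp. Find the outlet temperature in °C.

T_out = 34.8 °C

No heat crosses the boundary, so H_out = H_in.
T_out = Σ ṁᵢCp,ᵢTᵢ / Σ ṁᵢCp,ᵢ
      = 3260.8 / 93.822 = 34.755 °C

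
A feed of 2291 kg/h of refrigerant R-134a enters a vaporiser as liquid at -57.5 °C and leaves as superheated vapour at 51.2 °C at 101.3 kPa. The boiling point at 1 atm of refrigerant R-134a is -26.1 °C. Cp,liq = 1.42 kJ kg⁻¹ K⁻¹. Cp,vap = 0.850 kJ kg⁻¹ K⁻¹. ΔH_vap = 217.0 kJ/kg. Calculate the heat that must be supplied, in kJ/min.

liquid -57.5→-26.1 °C: 44.588 kJ/kg
vaporisation at -26.1 °C: 217 kJ/kg
vapour -26.1→51.2 °C: 65.705 kJ/kg
Δh = 44.588 + 217 + 65.705 = 327.29 kJ/kg
Q = ṁ·Δh = 2291 kg/h × 327.29 kJ/kg = 749830 kJ/h
|Q| = 208.29 kW = 12497 kJ/min

Q = 12500 kJ/min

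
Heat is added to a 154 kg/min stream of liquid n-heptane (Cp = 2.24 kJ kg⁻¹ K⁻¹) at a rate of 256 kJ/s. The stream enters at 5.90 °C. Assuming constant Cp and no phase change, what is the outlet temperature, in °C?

Q = 256 kJ/s = 15360 kJ/min
ΔT = Q/(ṁ·Cp) = 15360/(154×2.24) = 44.527 K
T_out = 5.90 + 44.527 = 50.427 °C

T_out = 50.4 °C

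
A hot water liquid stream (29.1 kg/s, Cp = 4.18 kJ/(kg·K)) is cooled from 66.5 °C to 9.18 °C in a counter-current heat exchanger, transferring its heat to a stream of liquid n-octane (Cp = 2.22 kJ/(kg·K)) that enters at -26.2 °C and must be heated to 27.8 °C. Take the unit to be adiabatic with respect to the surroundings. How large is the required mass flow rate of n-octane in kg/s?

Heat released by hot stream: Q = 29.1 × 4.18 × (66.5 − 9.18) = 6972.3 kJ/s
Energy balance on cold side (adiabatic exchanger): Q = ṁ_c·Cp_c·(T_c,out − T_c,in)
ṁ_c = 6972.3 / [2.22 × (27.8 − -26.2)] = 58.161 kg/s

ṁ_c = 58.2 kg/s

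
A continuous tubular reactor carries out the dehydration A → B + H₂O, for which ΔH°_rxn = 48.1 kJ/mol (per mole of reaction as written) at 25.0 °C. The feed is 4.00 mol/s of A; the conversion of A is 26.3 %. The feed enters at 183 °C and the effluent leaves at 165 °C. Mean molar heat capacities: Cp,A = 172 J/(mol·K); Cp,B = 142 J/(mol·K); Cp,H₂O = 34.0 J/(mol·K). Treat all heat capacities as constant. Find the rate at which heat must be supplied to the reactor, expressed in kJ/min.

Extent of reaction ξ = 0.263 × 4.00 = 1.052 mol/s
Reaction term: ξ·ΔH°_rxn = 1.052 × 48.1 = 50.601 kJ/s
Sensible, feed 183→25 °C: -108.7 kJ/s
Outlet flows (mol/s): A 2.948, B 1.052, H₂O 1.052
Sensible, products 25→165 °C: 96.909 kJ/s
Q = ΔH = 38.806 kJ/s = 38.806 kW
Heat supplied = 2328.4 kJ/min

Q_in = 2330 kJ/min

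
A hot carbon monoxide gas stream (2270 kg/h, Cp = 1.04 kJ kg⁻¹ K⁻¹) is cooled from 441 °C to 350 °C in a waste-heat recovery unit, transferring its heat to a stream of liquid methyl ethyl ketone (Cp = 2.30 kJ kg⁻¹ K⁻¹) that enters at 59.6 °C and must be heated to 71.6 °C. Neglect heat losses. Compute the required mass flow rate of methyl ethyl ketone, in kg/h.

Heat released by hot stream: Q = 2270 × 1.04 × (441 − 350) = 214830 kJ/h
Energy balance on cold side (adiabatic exchanger): Q = ṁ_c·Cp_c·(T_c,out − T_c,in)
ṁ_c = 214830 / [2.30 × (71.6 − 59.6)] = 7783.8 kg/h

ṁ_c = 7780 kg/h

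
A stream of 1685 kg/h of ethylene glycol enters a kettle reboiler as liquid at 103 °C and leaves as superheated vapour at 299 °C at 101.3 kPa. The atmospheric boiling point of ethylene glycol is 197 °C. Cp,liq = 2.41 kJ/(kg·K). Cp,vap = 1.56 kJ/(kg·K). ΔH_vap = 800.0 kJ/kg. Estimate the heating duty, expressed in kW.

Q = 555 kW

liquid 103→197 °C: 226.54 kJ/kg
vaporisation at 197 °C: 800 kJ/kg
vapour 197→299 °C: 159.12 kJ/kg
Δh = 226.54 + 800 + 159.12 = 1185.7 kJ/kg
Q = ṁ·Δh = 1685 kg/h × 1185.7 kJ/kg = 1.9978e+06 kJ/h
|Q| = 554.95 kW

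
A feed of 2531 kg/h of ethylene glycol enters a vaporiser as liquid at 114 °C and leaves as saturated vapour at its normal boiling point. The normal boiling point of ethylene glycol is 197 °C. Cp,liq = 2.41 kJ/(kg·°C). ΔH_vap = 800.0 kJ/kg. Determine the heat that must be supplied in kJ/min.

Q = 42200 kJ/min

liquid 114→197 °C: 200.03 kJ/kg
vaporisation at 197 °C: 800 kJ/kg
Δh = 200.03 + 800 = 1000 kJ/kg
Q = ṁ·Δh = 2531 kg/h × 1000 kJ/kg = 2.5311e+06 kJ/h
|Q| = 703.08 kW = 42185 kJ/min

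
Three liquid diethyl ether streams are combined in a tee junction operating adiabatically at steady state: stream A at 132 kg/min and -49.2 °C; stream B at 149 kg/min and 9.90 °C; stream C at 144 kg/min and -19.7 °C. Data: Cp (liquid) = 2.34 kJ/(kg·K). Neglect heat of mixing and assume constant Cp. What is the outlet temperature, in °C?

T_out = -18.5 °C

Energy balance with Q = 0: Σ ṁᵢCp,ᵢ(T_out − Tᵢ) = 0
Σ ṁᵢCp,ᵢTᵢ = 132×2.34×-49.2 + 149×2.34×9.90 + 144×2.34×-19.7 = -18383
Σ ṁᵢCp,ᵢ = 132×2.34 + 149×2.34 + 144×2.34 = 994.5
T_out = -18383 / 994.5 = -18.485 °C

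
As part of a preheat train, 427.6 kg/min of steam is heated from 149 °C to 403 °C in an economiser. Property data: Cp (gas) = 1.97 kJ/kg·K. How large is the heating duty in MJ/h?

Q = ṁ·Cp·ΔT = 427.6 × 1.97 × (403 − 149) = 213960 kJ/min
Converting: 213960 / 60 s = 3566 kW
Heating duty = 12838 MJ/h

Q = 12800 MJ/h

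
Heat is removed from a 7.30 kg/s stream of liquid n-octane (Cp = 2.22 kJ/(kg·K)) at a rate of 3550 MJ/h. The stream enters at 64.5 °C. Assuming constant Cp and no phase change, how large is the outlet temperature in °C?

T_out = 3.65 °C

Q = 3550 MJ/h = 986.11 kJ/s
ΔT = Q/(ṁ·Cp) = 986.11/(7.30×2.22) = 60.849 K
T_out = 64.5 − 60.849 = 3.6515 °C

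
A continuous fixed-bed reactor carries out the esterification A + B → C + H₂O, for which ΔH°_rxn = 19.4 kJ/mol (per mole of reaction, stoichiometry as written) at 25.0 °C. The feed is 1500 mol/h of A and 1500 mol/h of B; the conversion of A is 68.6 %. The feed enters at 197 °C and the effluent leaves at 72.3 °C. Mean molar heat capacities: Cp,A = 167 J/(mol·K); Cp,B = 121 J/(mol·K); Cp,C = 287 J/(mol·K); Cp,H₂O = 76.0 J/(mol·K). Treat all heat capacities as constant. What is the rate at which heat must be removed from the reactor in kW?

Extent of reaction ξ = 0.686 × 1500 = 1029 mol/h
Reaction term: ξ·ΔH°_rxn = 1029 × 19.4 = 19963 kJ/h
Sensible, feed 197→25 °C: -74304 kJ/h
Outlet flows (mol/h): A 471, B 471, C 1029, H₂O 1029
Sensible, products 25→72.3 °C: 24084 kJ/h
Q = ΔH = -30257 kJ/h = -8.4048 kW
Heat removed = 8.4048 kW

Q_out = 8.40 kW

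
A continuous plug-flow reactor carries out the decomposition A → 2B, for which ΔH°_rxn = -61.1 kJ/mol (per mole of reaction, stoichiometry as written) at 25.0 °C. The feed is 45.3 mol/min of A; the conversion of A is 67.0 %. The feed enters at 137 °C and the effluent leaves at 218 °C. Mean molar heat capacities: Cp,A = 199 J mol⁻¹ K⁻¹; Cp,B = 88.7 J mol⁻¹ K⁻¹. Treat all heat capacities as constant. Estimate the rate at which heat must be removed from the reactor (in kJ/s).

Q_out = 20.8 kJ/s

Extent of reaction ξ = 0.670 × 45.3 = 30.351 mol/min
Reaction term: ξ·ΔH°_rxn = 30.351 × -61.1 = -1854.4 kJ/min
Sensible, feed 137→25 °C: -1009.6 kJ/min
Outlet flows (mol/min): A 14.949, B 60.702
Sensible, products 25→218 °C: 1613.3 kJ/min
Q = ΔH = -1250.8 kJ/min = -20.846 kW
Heat removed = 20.846 kJ/s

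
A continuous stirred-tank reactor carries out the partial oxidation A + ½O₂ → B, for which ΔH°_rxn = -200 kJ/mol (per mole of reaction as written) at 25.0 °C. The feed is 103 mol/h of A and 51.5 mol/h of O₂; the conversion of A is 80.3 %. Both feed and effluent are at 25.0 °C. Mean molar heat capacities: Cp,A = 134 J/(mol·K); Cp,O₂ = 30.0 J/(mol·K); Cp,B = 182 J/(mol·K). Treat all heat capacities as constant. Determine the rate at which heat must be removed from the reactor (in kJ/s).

Extent of reaction ξ = 0.803 × 103 = 82.709 mol/h
Reaction term: ξ·ΔH°_rxn = 82.709 × -200 = -16542 kJ/h
Q = ΔH = -16542 kJ/h = -4.5949 kW
Heat removed = 4.5949 kJ/s

Q_out = 4.59 kJ/s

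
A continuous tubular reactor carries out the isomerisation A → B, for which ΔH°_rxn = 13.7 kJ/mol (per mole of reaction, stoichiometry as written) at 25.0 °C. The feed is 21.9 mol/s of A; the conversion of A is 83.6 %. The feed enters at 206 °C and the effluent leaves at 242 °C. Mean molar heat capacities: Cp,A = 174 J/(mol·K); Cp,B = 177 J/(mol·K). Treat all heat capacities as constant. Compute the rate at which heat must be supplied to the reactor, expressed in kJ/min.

Extent of reaction ξ = 0.836 × 21.9 = 18.308 mol/s
Reaction term: ξ·ΔH°_rxn = 18.308 × 13.7 = 250.83 kJ/s
Sensible, feed 206→25 °C: -689.72 kJ/s
Outlet flows (mol/s): A 3.5916, B 18.308
Sensible, products 25→242 °C: 838.82 kJ/s
Q = ΔH = 399.93 kJ/s = 399.93 kW
Heat supplied = 23996 kJ/min

Q_in = 24000 kJ/min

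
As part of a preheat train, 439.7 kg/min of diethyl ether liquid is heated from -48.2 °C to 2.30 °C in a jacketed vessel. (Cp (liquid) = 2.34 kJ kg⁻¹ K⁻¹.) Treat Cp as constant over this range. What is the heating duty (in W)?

Q = ṁ·Cp·ΔT = 439.7 × 2.34 × (2.30 − -48.2) = 51959 kJ/min
Converting: 51959 / 60 s = 865.99 kW
Heating duty = 865990 W

Q = 866000 W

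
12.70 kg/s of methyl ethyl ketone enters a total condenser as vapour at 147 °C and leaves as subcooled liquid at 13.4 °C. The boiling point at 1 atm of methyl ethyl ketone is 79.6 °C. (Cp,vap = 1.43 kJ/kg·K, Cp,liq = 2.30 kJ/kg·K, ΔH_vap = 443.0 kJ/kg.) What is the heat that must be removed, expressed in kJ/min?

vapour 147→79.6 °C: -96.382 kJ/kg
condensation at 79.6 °C: -443 kJ/kg
liquid 79.6→13.4 °C: -152.26 kJ/kg
Δh = -96.382 + -443 + -152.26 = -691.64 kJ/kg
Q = ṁ·Δh = 12.70 kg/s × -691.64 kJ/kg = -8783.9 kJ/s
|Q| = 8783.9 kW = 527030 kJ/min

Q_c = 527000 kJ/min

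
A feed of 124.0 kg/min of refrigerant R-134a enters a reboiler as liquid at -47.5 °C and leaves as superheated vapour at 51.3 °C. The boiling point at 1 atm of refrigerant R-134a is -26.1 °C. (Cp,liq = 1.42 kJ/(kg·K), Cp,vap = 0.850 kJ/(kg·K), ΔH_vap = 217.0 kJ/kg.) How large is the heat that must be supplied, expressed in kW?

liquid -47.5→-26.1 °C: 30.388 kJ/kg
vaporisation at -26.1 °C: 217 kJ/kg
vapour -26.1→51.3 °C: 65.79 kJ/kg
Δh = 30.388 + 217 + 65.79 = 313.18 kJ/kg
Q = ṁ·Δh = 124.0 kg/min × 313.18 kJ/kg = 38834 kJ/min
|Q| = 647.23 kW

Q = 647 kW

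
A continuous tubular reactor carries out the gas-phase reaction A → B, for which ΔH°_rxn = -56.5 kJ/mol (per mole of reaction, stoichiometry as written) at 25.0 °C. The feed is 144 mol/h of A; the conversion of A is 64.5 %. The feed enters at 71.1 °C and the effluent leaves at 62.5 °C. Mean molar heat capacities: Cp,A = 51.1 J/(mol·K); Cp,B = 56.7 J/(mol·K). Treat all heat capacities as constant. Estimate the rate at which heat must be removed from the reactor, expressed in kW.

Extent of reaction ξ = 0.645 × 144 = 92.88 mol/h
Reaction term: ξ·ΔH°_rxn = 92.88 × -56.5 = -5247.7 kJ/h
Sensible, feed 71.1→25 °C: -339.22 kJ/h
Outlet flows (mol/h): A 51.12, B 92.88
Sensible, products 25→62.5 °C: 295.44 kJ/h
Q = ΔH = -5291.5 kJ/h = -1.4699 kW
Heat removed = 1.4699 kW

Q_out = 1.47 kW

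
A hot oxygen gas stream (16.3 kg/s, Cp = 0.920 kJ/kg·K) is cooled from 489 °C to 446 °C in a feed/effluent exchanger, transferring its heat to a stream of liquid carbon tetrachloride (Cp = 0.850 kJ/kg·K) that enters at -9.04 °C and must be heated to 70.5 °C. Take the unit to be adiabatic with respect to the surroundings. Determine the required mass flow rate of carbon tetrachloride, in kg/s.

Heat released by hot stream: Q = 16.3 × 0.920 × (489 − 446) = 644.83 kJ/s
Energy balance on cold side (adiabatic exchanger): Q = ṁ_c·Cp_c·(T_c,out − T_c,in)
ṁ_c = 644.83 / [0.850 × (70.5 − -9.04)] = 9.5376 kg/s

ṁ_c = 9.54 kg/s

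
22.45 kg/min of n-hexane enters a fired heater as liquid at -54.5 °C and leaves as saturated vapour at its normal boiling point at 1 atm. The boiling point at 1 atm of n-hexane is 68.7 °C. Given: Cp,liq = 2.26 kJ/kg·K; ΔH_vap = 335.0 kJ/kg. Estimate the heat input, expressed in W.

Q = 230000 W

liquid -54.5→68.7 °C: 278.43 kJ/kg
vaporisation at 68.7 °C: 335 kJ/kg
Δh = 278.43 + 335 = 613.43 kJ/kg
Q = ṁ·Δh = 22.45 kg/min × 613.43 kJ/kg = 13772 kJ/min
|Q| = 229.53 kW = 229530 W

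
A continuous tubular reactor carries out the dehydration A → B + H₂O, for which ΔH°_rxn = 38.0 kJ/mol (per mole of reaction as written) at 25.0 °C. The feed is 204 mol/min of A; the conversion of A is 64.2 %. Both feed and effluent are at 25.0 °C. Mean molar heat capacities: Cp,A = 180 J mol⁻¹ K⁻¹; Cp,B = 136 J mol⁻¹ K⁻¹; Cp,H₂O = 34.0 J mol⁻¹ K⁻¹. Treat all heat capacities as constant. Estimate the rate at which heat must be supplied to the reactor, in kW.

Extent of reaction ξ = 0.642 × 204 = 130.97 mol/min
Reaction term: ξ·ΔH°_rxn = 130.97 × 38.0 = 4976.8 kJ/min
Q = ΔH = 4976.8 kJ/min = 82.946 kW
Heat supplied = 82.946 kW

Q_in = 82.9 kW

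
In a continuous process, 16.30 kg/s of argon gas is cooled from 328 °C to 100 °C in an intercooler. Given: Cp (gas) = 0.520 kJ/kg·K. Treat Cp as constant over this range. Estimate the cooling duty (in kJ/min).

Q = ṁ·Cp·ΔT = 16.30 × 0.520 × (100 − 328) = -1932.5 kJ/s
Cooling duty = 115950 kJ/min

Q_c = 116000 kJ/min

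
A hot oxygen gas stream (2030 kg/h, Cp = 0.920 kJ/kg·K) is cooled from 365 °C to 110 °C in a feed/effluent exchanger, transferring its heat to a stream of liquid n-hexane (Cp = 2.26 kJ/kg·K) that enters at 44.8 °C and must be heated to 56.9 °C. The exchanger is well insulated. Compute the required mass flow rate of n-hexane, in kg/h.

Heat released by hot stream: Q = 2030 × 0.920 × (365 − 110) = 476240 kJ/h
Energy balance on cold side (adiabatic exchanger): Q = ṁ_c·Cp_c·(T_c,out − T_c,in)
ṁ_c = 476240 / [2.26 × (56.9 − 44.8)] = 17415 kg/h

ṁ_c = 17400 kg/h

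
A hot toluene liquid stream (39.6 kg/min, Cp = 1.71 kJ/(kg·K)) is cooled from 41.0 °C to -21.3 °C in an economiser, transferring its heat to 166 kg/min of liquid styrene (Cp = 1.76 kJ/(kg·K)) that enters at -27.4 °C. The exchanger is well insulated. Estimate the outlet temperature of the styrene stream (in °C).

T_c,out = -13.0 °C

Heat released by hot stream: Q = 39.6 × 1.71 × (41.0 − -21.3) = 4218.7 kJ/min
Energy balance on cold side (adiabatic exchanger): Q = ṁ_c·Cp_c·(T_c,out − T_c,in)
T_c,out = -27.4 + 4218.7/(166 × 1.76) = -12.96 °C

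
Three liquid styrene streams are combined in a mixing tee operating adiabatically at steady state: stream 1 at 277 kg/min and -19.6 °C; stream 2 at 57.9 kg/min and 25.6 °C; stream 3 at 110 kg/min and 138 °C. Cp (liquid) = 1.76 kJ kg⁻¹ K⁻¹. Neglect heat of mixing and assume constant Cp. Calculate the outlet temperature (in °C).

Adiabatic, steady state ⇒ Σ ṁᵢCp,ᵢ(T_out − Tᵢ) = 0
T_out = Σ ṁᵢCp,ᵢTᵢ / Σ ṁᵢCp,ᵢ
      = 19770 / 783.02 = 25.248 °C

T_out = 25.2 °C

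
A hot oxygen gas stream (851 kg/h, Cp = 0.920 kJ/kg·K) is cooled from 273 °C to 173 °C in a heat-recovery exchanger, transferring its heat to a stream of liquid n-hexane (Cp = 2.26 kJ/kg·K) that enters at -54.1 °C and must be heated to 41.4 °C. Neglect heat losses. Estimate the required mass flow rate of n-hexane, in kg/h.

ṁ_c = 363 kg/h

Heat released by hot stream: Q = 851 × 0.920 × (273 − 173) = 78292 kJ/h
Energy balance on cold side (adiabatic exchanger): Q = ṁ_c·Cp_c·(T_c,out − T_c,in)
ṁ_c = 78292 / [2.26 × (41.4 − -54.1)] = 362.75 kg/h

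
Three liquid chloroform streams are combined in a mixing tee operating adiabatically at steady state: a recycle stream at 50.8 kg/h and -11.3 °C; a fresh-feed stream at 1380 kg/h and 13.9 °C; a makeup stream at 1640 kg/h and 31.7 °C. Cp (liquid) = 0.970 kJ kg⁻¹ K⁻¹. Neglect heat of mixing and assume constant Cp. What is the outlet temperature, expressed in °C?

Adiabatic, steady state ⇒ Σ ṁᵢCp,ᵢ(T_out − Tᵢ) = 0
T_out = Σ ṁᵢCp,ᵢTᵢ / Σ ṁᵢCp,ᵢ
      = 68478 / 2978.7 = 22.989 °C

T_out = 23.0 °C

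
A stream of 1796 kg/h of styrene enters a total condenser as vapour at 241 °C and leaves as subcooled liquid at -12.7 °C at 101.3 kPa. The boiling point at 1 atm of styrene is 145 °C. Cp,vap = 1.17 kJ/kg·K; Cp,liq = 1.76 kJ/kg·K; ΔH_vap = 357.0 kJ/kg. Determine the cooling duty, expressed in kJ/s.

Q_c = 373 kJ/s

vapour 241→145 °C: -112.32 kJ/kg
condensation at 145 °C: -357 kJ/kg
liquid 145→-12.7 °C: -277.55 kJ/kg
Δh = -112.32 + -357 + -277.55 = -746.87 kJ/kg
Q = ṁ·Δh = 1796 kg/h × -746.87 kJ/kg = -1.3414e+06 kJ/h
|Q| = 372.61 kW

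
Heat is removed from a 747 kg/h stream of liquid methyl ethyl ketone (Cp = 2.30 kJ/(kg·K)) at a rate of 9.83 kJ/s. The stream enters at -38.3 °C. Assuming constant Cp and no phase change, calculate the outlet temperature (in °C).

T_out = -58.9 °C

Q = 9.83 kJ/s = 35388 kJ/h
ΔT = Q/(ṁ·Cp) = 35388/(747×2.30) = 20.597 K
T_out = -38.3 − 20.597 = -58.897 °C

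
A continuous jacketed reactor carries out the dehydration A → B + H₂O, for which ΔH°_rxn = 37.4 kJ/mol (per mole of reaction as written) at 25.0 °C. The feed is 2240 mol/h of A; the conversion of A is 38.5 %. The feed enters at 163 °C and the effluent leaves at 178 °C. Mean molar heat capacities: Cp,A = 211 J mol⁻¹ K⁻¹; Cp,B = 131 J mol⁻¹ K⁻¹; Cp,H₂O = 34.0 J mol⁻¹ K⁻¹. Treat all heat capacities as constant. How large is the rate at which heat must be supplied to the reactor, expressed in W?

Extent of reaction ξ = 0.385 × 2240 = 862.4 mol/h
Reaction term: ξ·ΔH°_rxn = 862.4 × 37.4 = 32254 kJ/h
Sensible, feed 163→25 °C: -65224 kJ/h
Outlet flows (mol/h): A 1377.6, B 862.4, H₂O 862.4
Sensible, products 25→178 °C: 66244 kJ/h
Q = ΔH = 33274 kJ/h = 9.2427 kW
Heat supplied = 9242.7 W

Q_in = 9240 W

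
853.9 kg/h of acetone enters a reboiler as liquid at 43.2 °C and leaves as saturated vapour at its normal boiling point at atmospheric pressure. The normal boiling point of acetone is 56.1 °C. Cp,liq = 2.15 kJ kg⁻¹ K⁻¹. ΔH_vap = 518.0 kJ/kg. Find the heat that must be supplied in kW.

liquid 43.2→56.1 °C: 27.735 kJ/kg
vaporisation at 56.1 °C: 518 kJ/kg
Δh = 27.735 + 518 = 545.74 kJ/kg
Q = ṁ·Δh = 853.9 kg/h × 545.74 kJ/kg = 466000 kJ/h
|Q| = 129.45 kW

Q = 129 kW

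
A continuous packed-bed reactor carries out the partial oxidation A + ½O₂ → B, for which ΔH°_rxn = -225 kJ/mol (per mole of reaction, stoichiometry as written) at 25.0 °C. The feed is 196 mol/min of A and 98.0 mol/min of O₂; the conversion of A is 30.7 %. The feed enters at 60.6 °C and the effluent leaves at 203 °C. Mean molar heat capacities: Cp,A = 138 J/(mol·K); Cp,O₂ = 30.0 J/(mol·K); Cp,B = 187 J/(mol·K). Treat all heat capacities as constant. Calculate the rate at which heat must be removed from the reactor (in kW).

Q_out = 148 kW

Extent of reaction ξ = 0.307 × 196 = 60.172 mol/min
Reaction term: ξ·ΔH°_rxn = 60.172 × -225 = -13539 kJ/min
Sensible, feed 60.6→25 °C: -1067.6 kJ/min
Outlet flows (mol/min): A 135.83, O₂ 67.914, B 60.172
Sensible, products 25→203 °C: 5702 kJ/min
Q = ΔH = -8904.2 kJ/min = -148.4 kW
Heat removed = 148.4 kW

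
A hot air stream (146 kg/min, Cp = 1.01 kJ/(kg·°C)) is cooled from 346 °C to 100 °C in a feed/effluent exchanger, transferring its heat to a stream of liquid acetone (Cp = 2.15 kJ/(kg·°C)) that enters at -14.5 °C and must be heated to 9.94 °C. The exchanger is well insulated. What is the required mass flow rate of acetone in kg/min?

ṁ_c = 690 kg/min

Heat released by hot stream: Q = 146 × 1.01 × (346 − 100) = 36275 kJ/min
Energy balance on cold side (adiabatic exchanger): Q = ṁ_c·Cp_c·(T_c,out − T_c,in)
ṁ_c = 36275 / [2.15 × (9.94 − -14.5)] = 690.35 kg/min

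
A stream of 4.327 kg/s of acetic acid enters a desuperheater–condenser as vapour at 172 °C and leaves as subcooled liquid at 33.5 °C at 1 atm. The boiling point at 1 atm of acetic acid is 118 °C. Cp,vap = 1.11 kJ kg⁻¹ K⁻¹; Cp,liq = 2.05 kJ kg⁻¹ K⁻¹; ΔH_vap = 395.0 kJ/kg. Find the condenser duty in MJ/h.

Q_c = 9790 MJ/h

vapour 172→118 °C: -59.94 kJ/kg
condensation at 118 °C: -395 kJ/kg
liquid 118→33.5 °C: -173.22 kJ/kg
Δh = -59.94 + -395 + -173.22 = -628.16 kJ/kg
Q = ṁ·Δh = 4.327 kg/s × -628.16 kJ/kg = -2718.1 kJ/s
|Q| = 2718.1 kW = 9785.1 MJ/h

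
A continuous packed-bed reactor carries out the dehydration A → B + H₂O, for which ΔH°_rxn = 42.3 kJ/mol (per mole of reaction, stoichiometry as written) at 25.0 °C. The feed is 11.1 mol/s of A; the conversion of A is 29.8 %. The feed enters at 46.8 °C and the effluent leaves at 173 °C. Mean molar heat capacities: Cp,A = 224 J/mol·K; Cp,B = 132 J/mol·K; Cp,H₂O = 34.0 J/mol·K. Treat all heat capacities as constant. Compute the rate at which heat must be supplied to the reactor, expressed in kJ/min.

Extent of reaction ξ = 0.298 × 11.1 = 3.3078 mol/s
Reaction term: ξ·ΔH°_rxn = 3.3078 × 42.3 = 139.92 kJ/s
Sensible, feed 46.8→25 °C: -54.204 kJ/s
Outlet flows (mol/s): A 7.7922, B 3.3078, H₂O 3.3078
Sensible, products 25→173 °C: 339.59 kJ/s
Q = ΔH = 425.31 kJ/s = 425.31 kW
Heat supplied = 25519 kJ/min

Q_in = 25500 kJ/min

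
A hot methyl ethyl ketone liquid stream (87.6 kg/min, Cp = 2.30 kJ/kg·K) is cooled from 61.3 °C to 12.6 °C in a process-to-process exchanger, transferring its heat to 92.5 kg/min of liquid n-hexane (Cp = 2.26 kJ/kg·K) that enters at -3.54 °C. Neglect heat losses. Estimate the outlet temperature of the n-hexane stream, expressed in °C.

T_c,out = 43.4 °C

Heat released by hot stream: Q = 87.6 × 2.30 × (61.3 − 12.6) = 9812.1 kJ/min
Energy balance on cold side (adiabatic exchanger): Q = ṁ_c·Cp_c·(T_c,out − T_c,in)
T_c,out = -3.54 + 9812.1/(92.5 × 2.26) = 43.397 °C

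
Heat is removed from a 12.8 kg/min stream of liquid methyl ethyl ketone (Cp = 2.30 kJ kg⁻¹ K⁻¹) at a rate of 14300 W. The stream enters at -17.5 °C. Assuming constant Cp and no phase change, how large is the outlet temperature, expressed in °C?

T_out = -46.6 °C

Q = 14300 W = 858 kJ/min
ΔT = Q/(ṁ·Cp) = 858/(12.8×2.30) = 29.144 K
T_out = -17.5 − 29.144 = -46.644 °C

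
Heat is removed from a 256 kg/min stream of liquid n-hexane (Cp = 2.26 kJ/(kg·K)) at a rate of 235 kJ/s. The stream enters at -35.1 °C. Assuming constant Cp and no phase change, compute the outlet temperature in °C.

T_out = -59.5 °C

Q = 235 kJ/s = 14100 kJ/min
ΔT = Q/(ṁ·Cp) = 14100/(256×2.26) = 24.371 K
T_out = -35.1 − 24.371 = -59.471 °C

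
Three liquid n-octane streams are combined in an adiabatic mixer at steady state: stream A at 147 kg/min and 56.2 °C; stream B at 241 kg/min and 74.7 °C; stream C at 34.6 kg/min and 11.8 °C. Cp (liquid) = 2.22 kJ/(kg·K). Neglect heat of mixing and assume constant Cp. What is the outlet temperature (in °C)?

No heat crosses the boundary, so H_out = H_in.
Σ ṁᵢCp,ᵢTᵢ = 147×2.22×56.2 + 241×2.22×74.7 + 34.6×2.22×11.8 = 59213
Σ ṁᵢCp,ᵢ = 147×2.22 + 241×2.22 + 34.6×2.22 = 938.17
T_out = 59213 / 938.17 = 63.115 °C

T_out = 63.1 °C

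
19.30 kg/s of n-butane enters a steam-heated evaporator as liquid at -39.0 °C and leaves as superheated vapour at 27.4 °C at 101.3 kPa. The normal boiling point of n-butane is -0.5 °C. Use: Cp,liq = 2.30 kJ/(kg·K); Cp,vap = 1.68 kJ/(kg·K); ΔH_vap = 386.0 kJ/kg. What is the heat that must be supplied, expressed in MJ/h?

liquid -39.0→-0.5 °C: 88.55 kJ/kg
vaporisation at -0.5 °C: 386 kJ/kg
vapour -0.5→27.4 °C: 46.872 kJ/kg
Δh = 88.55 + 386 + 46.872 = 521.42 kJ/kg
Q = ṁ·Δh = 19.30 kg/s × 521.42 kJ/kg = 10063 kJ/s
|Q| = 10063 kW = 36228 MJ/h

Q = 36200 MJ/h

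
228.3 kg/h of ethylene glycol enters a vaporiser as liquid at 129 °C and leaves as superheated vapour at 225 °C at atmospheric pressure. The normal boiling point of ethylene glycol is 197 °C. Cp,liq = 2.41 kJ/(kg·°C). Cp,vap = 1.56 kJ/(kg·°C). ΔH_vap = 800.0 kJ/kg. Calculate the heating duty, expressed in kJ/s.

liquid 129→197 °C: 163.88 kJ/kg
vaporisation at 197 °C: 800 kJ/kg
vapour 197→225 °C: 43.68 kJ/kg
Δh = 163.88 + 800 + 43.68 = 1007.6 kJ/kg
Q = ṁ·Δh = 228.3 kg/h × 1007.6 kJ/kg = 230030 kJ/h
|Q| = 63.896 kW

Q = 63.9 kJ/s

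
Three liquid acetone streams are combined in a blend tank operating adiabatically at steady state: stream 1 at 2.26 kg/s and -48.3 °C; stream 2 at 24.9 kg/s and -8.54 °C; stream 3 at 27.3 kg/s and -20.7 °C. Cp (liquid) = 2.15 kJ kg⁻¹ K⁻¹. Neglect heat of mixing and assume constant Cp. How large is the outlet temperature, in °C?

No heat crosses the boundary, so H_out = H_in.
T_out = Σ ṁᵢCp,ᵢTᵢ / Σ ṁᵢCp,ᵢ
      = -1906.9 / 117.09 = -16.286 °C

T_out = -16.3 °C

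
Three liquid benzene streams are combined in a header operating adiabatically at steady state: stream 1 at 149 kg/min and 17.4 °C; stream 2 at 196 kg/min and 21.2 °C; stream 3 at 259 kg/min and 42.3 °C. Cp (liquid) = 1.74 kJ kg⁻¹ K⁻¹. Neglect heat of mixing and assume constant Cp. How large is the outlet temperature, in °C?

Adiabatic, steady state ⇒ Σ ṁᵢCp,ᵢ(T_out − Tᵢ) = 0
Σ ṁᵢCp,ᵢTᵢ = 149×1.74×17.4 + 196×1.74×21.2 + 259×1.74×42.3 = 30804
Σ ṁᵢCp,ᵢ = 149×1.74 + 196×1.74 + 259×1.74 = 1051
T_out = 30804 / 1051 = 29.31 °C

T_out = 29.3 °C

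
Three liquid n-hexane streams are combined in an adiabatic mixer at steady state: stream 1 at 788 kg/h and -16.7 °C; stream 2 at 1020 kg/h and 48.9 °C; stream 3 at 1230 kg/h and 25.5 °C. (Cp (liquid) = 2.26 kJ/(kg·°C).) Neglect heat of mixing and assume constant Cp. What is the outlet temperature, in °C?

Energy balance with Q = 0: Σ ṁᵢCp,ᵢ(T_out − Tᵢ) = 0
Σ ṁᵢCp,ᵢTᵢ = 788×2.26×-16.7 + 1020×2.26×48.9 + 1230×2.26×25.5 = 153870
Σ ṁᵢCp,ᵢ = 788×2.26 + 1020×2.26 + 1230×2.26 = 6865.9
T_out = 153870 / 6865.9 = 22.411 °C

T_out = 22.4 °C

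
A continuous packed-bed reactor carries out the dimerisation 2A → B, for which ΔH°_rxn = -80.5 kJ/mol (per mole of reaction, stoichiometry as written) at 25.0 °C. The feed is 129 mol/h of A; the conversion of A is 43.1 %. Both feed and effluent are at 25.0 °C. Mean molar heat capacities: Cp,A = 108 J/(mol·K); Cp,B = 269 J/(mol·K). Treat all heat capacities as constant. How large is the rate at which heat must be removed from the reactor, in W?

Q_out = 622 W

Extent of reaction ξ = 0.431 × 129 / 2 = 27.799 mol/h
Reaction term: ξ·ΔH°_rxn = 27.799 × -80.5 = -2237.9 kJ/h
Q = ΔH = -2237.9 kJ/h = -0.62163 kW
Heat removed = 621.63 W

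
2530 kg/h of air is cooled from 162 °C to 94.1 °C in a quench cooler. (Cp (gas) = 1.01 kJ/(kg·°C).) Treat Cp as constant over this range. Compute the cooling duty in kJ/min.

Q = ṁ·Cp·ΔT = 2530 × 1.01 × (94.1 − 162) = -173500 kJ/h
Converting: 173500 / 3600 s = 48.196 kW
Cooling duty = 2891.7 kJ/min

Q_c = 2890 kJ/min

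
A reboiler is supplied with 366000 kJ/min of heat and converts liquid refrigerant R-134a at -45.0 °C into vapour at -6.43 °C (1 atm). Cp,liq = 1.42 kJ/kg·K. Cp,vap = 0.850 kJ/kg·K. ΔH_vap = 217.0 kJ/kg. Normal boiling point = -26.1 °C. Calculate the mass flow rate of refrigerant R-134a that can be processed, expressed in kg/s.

ṁ = 23.4 kg/s

Δh = 1.42×(-26.1−-45.0) + 217.0 + 0.850×(-6.43−-26.1) = 260.56 kJ/kg
Q = 366000 kJ/min = 6100 kJ/s = 6100 kJ/s
ṁ = Q/Δh = 6100 / 260.56 = 23.411 kg/s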